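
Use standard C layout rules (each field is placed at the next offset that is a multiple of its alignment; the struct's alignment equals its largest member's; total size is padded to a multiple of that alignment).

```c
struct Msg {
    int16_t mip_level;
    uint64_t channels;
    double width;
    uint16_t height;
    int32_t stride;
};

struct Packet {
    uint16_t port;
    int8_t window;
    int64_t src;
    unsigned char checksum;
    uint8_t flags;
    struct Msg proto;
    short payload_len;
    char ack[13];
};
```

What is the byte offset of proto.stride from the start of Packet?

52

Msg: 0..2  mip_level  (2B, 2-aligned); 2..8  -- padding (6B); 8..16  channels  (8B, 8-aligned); 16..24  width  (8B, 8-aligned); 24..26  height  (2B, 2-aligned); 26..28  -- padding (2B); 28..32  stride  (4B, 4-aligned); sizeof = 32, alignof = 8
0..2  port  (2B, 2-aligned)
2..3  window  (1B, 1-aligned)
3..8  -- padding (5B)
8..16  src  (8B, 8-aligned)
16..17  checksum  (1B, 1-aligned)
17..18  flags  (1B, 1-aligned)
18..24  -- padding (6B)
24..56  proto  (32B, 8-aligned)
within Msg: stride at 28
24 + 28 = 52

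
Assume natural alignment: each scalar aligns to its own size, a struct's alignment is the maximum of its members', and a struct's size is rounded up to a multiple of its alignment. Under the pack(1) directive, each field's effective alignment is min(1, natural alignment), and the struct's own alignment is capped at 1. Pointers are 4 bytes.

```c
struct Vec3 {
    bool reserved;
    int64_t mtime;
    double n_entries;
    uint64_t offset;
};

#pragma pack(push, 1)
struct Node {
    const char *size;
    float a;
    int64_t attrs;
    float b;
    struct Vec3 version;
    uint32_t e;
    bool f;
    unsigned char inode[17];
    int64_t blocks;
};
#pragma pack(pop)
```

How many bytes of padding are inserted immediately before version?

Vec3: reserved at 0 (size 1, align 1) → ends 1; pad 7 to align 8 for mtime; mtime at 8 (size 8, align 8) → ends 16; n_entries at 16 (size 8, align 8) → ends 24; offset at 24 (size 8, align 8) → ends 32; total 32 bytes, alignment 8
size at 0 (size 4, align 1) → ends 4
a at 4 (size 4, align 1) → ends 8
attrs at 8 (size 8, align 1) → ends 16
b at 16 (size 4, align 1) → ends 20
version at 20 (size 32, align 1) → ends 52

0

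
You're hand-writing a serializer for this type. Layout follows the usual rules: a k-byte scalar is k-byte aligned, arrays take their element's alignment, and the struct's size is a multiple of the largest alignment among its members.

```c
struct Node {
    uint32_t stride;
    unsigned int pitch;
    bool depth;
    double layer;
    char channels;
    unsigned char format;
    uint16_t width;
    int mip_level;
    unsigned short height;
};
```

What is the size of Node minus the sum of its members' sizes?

stride at 0 (size 4, align 4) → ends 4
pitch at 4 (size 4, align 4) → ends 8
depth at 8 (size 1, align 1) → ends 9
pad 7 to align 8 for layer
layer at 16 (size 8, align 8) → ends 24
channels at 24 (size 1, align 1) → ends 25
format at 25 (size 1, align 1) → ends 26
width at 26 (size 2, align 2) → ends 28
mip_level at 28 (size 4, align 4) → ends 32
height at 32 (size 2, align 2) → ends 34
tail pad 6 to reach multiple of 8
total 40 bytes, alignment 8
data bytes 27, size 40 → padding 13

13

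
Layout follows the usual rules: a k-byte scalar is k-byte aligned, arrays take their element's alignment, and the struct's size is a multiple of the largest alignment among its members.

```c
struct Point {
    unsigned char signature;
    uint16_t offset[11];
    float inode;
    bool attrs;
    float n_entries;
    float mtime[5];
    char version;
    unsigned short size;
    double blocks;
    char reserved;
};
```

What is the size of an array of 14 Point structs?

@0: signature [1B, align 1] → 1
+1 pad (align 2)
@2: offset [22B, align 2] → 24
@24: inode [4B, align 4] → 28
@28: attrs [1B, align 1] → 29
+3 pad (align 4)
@32: n_entries [4B, align 4] → 36
@36: mtime [20B, align 4] → 56
@56: version [1B, align 1] → 57
+1 pad (align 2)
@58: size [2B, align 2] → 60
+4 pad (align 8)
@64: blocks [8B, align 8] → 72
@72: reserved [1B, align 1] → 73
+7 tail pad (align 8)
size 80, align 8
array of 14: 14 × 80 = 1120

1120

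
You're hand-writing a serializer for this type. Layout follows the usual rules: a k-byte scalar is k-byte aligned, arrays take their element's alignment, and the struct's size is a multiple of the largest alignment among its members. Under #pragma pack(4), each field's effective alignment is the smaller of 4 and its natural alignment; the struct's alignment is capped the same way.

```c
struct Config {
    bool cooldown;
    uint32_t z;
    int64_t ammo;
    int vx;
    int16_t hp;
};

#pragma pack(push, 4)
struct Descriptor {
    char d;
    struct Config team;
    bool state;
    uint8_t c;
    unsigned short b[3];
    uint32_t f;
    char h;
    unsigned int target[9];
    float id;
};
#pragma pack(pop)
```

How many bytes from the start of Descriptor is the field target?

Config: 0..1  cooldown  (1B, 1-aligned); 1..4  -- padding (3B); 4..8  z  (4B, 4-aligned); 8..16  ammo  (8B, 8-aligned); 16..20  vx  (4B, 4-aligned); 20..22  hp  (2B, 2-aligned); 22..24  -- tail padding (2B); sizeof = 24, alignof = 8
0..1  d  (1B, 1-aligned)
1..4  -- padding (3B)
4..28  team  (24B, 4-aligned)
28..29  state  (1B, 1-aligned)
29..30  c  (1B, 1-aligned)
30..36  b  (6B, 2-aligned)
36..40  f  (4B, 4-aligned)
40..41  h  (1B, 1-aligned)
41..44  -- padding (3B)
44..80  target  (36B, 4-aligned)

44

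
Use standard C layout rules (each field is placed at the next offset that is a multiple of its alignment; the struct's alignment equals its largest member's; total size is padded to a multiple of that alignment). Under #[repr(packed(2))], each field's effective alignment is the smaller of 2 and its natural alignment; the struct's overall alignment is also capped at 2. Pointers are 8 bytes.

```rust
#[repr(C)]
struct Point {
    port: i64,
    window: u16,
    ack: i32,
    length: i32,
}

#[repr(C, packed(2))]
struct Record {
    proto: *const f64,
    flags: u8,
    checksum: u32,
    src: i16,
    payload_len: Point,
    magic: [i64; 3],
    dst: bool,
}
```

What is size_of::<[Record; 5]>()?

330

Point: 0..8  port  (8B, 8-aligned); 8..10  window  (2B, 2-aligned); 10..12  -- padding (2B); 12..16  ack  (4B, 4-aligned); 16..20  length  (4B, 4-aligned); 20..24  -- tail padding (4B); sizeof = 24, alignof = 8
0..8  proto  (8B, 2-aligned)
8..9  flags  (1B, 1-aligned)
9..10  -- padding (1B)
10..14  checksum  (4B, 2-aligned)
14..16  src  (2B, 2-aligned)
16..40  payload_len  (24B, 2-aligned)
40..64  magic  (24B, 2-aligned)
64..65  dst  (1B, 1-aligned)
65..66  -- tail padding (1B)
sizeof = 66, alignof = 2
array of 5: 5 × 66 = 330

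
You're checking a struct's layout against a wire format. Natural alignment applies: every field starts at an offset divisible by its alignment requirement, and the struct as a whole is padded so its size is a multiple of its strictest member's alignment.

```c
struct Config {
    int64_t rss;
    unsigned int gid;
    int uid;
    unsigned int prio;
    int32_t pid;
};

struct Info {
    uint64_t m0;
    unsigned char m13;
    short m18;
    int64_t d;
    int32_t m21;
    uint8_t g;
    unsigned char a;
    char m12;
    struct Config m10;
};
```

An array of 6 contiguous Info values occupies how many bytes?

336

Config: rss at 0 (size 8, align 8) → ends 8; gid at 8 (size 4, align 4) → ends 12; uid at 12 (size 4, align 4) → ends 16; prio at 16 (size 4, align 4) → ends 20; pid at 20 (size 4, align 4) → ends 24; total 24 bytes, alignment 8
m0 at 0 (size 8, align 8) → ends 8
m13 at 8 (size 1, align 1) → ends 9
pad 1 to align 2 for m18
m18 at 10 (size 2, align 2) → ends 12
pad 4 to align 8 for d
d at 16 (size 8, align 8) → ends 24
m21 at 24 (size 4, align 4) → ends 28
g at 28 (size 1, align 1) → ends 29
a at 29 (size 1, align 1) → ends 30
m12 at 30 (size 1, align 1) → ends 31
pad 1 to align 8 for m10
m10 at 32 (size 24, align 8) → ends 56
total 56 bytes, alignment 8
array of 6: 6 × 56 = 336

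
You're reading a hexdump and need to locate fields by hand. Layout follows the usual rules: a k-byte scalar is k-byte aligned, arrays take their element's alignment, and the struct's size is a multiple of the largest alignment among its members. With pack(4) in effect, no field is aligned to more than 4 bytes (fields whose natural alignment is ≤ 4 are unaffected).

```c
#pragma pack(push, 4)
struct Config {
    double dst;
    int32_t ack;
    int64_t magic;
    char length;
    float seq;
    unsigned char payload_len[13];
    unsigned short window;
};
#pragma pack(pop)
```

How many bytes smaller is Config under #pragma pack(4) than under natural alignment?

natural layout:
  0..8  dst  (8B, 8-aligned)
  8..12  ack  (4B, 4-aligned)
  12..16  -- padding (4B)
  16..24  magic  (8B, 8-aligned)
  24..25  length  (1B, 1-aligned)
  25..28  -- padding (3B)
  28..32  seq  (4B, 4-aligned)
  32..45  payload_len  (13B, 1-aligned)
  45..46  -- padding (1B)
  46..48  window  (2B, 2-aligned)
  sizeof = 48, alignof = 8
packed(4) layout:
  0..8  dst  (8B, 4-aligned)
  8..12  ack  (4B, 4-aligned)
  12..20  magic  (8B, 4-aligned)
  20..21  length  (1B, 1-aligned)
  21..24  -- padding (3B)
  24..28  seq  (4B, 4-aligned)
  28..41  payload_len  (13B, 1-aligned)
  41..42  -- padding (1B)
  42..44  window  (2B, 2-aligned)
  sizeof = 44, alignof = 4
48 − 44 = 4

4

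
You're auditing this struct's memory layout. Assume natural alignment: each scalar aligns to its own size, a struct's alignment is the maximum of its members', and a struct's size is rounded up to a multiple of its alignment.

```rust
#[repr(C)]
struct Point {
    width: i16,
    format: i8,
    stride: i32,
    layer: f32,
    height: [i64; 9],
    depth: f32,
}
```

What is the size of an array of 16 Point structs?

@0: width [2B, align 2] → 2
@2: format [1B, align 1] → 3
+1 pad (align 4)
@4: stride [4B, align 4] → 8
@8: layer [4B, align 4] → 12
+4 pad (align 8)
@16: height [72B, align 8] → 88
@88: depth [4B, align 4] → 92
+4 tail pad (align 8)
size 96, align 8
array of 16: 16 × 96 = 1536

1536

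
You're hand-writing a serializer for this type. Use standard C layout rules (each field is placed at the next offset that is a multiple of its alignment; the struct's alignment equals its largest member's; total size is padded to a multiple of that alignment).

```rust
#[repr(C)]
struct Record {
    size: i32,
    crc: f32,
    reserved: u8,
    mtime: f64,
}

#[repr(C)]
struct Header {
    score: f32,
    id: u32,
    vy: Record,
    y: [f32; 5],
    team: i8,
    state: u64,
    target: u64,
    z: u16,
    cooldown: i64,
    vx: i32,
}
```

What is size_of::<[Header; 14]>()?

1344

Record: size at 0 (size 4, align 4) → ends 4; crc at 4 (size 4, align 4) → ends 8; reserved at 8 (size 1, align 1) → ends 9; pad 7 to align 8 for mtime; mtime at 16 (size 8, align 8) → ends 24; total 24 bytes, alignment 8
score at 0 (size 4, align 4) → ends 4
id at 4 (size 4, align 4) → ends 8
vy at 8 (size 24, align 8) → ends 32
y at 32 (size 20, align 4) → ends 52
team at 52 (size 1, align 1) → ends 53
pad 3 to align 8 for state
state at 56 (size 8, align 8) → ends 64
target at 64 (size 8, align 8) → ends 72
z at 72 (size 2, align 2) → ends 74
pad 6 to align 8 for cooldown
cooldown at 80 (size 8, align 8) → ends 88
vx at 88 (size 4, align 4) → ends 92
tail pad 4 to reach multiple of 8
total 96 bytes, alignment 8
array of 14: 14 × 96 = 1344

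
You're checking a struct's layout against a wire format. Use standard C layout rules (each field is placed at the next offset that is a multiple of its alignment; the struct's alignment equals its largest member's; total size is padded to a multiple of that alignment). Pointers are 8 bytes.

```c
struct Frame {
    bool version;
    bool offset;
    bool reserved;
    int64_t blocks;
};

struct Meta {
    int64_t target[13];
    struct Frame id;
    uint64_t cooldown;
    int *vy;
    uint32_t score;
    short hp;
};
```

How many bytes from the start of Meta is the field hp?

Frame: @0: version [1B, align 1] → 1; @1: offset [1B, align 1] → 2; @2: reserved [1B, align 1] → 3; +5 pad (align 8); @8: blocks [8B, align 8] → 16; size 16, align 8
@0: target [104B, align 8] → 104
@104: id [16B, align 8] → 120
@120: cooldown [8B, align 8] → 128
@128: vy [8B, align 8] → 136
@136: score [4B, align 4] → 140
@140: hp [2B, align 2] → 142

140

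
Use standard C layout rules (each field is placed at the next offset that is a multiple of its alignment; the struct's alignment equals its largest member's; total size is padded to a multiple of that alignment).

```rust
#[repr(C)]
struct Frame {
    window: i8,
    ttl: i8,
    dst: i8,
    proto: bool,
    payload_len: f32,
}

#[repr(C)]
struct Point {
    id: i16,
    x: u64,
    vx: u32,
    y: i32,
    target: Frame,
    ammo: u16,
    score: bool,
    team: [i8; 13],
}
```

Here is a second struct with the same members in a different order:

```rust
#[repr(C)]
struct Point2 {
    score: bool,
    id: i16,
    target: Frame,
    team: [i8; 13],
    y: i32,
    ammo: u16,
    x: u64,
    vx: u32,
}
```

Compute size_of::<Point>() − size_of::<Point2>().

-8

Frame: @0: window [1B, align 1] → 1; @1: ttl [1B, align 1] → 2; @2: dst [1B, align 1] → 3; @3: proto [1B, align 1] → 4; @4: payload_len [4B, align 4] → 8; size 8, align 4
@0: id [2B, align 2] → 2
+6 pad (align 8)
@8: x [8B, align 8] → 16
@16: vx [4B, align 4] → 20
@20: y [4B, align 4] → 24
@24: target [8B, align 4] → 32
@32: ammo [2B, align 2] → 34
@34: score [1B, align 1] → 35
@35: team [13B, align 1] → 48
size 48, align 8
— Point2 —
@0: score [1B, align 1] → 1
+1 pad (align 2)
@2: id [2B, align 2] → 4
@4: target [8B, align 4] → 12
@12: team [13B, align 1] → 25
+3 pad (align 4)
@28: y [4B, align 4] → 32
@32: ammo [2B, align 2] → 34
+6 pad (align 8)
@40: x [8B, align 8] → 48
@48: vx [4B, align 4] → 52
+4 tail pad (align 8)
size 56, align 8
48 − 56 = -8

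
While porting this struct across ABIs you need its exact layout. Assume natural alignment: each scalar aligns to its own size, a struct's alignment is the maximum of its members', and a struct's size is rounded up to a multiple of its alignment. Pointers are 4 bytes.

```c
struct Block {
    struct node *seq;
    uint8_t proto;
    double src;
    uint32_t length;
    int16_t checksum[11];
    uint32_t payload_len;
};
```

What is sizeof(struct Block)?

48 bytes

0..4  seq  (4B, 4-aligned)
4..5  proto  (1B, 1-aligned)
5..8  -- padding (3B)
8..16  src  (8B, 8-aligned)
16..20  length  (4B, 4-aligned)
20..42  checksum  (22B, 2-aligned)
42..44  -- padding (2B)
44..48  payload_len  (4B, 4-aligned)
sizeof = 48, alignof = 8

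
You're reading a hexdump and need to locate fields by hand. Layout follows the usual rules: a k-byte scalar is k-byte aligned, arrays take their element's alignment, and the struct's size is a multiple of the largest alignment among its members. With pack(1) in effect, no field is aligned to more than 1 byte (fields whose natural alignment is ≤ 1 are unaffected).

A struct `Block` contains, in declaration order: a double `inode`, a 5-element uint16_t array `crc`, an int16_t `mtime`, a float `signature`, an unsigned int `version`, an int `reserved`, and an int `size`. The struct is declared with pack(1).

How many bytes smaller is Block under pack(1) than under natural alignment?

4

natural layout:
  inode at 0 (size 8, align 8) → ends 8
  crc at 8 (size 10, align 2) → ends 18
  mtime at 18 (size 2, align 2) → ends 20
  signature at 20 (size 4, align 4) → ends 24
  version at 24 (size 4, align 4) → ends 28
  reserved at 28 (size 4, align 4) → ends 32
  size at 32 (size 4, align 4) → ends 36
  tail pad 4 to reach multiple of 8
  total 40 bytes, alignment 8
packed(1) layout:
  inode at 0 (size 8, align 1) → ends 8
  crc at 8 (size 10, align 1) → ends 18
  mtime at 18 (size 2, align 1) → ends 20
  signature at 20 (size 4, align 1) → ends 24
  version at 24 (size 4, align 1) → ends 28
  reserved at 28 (size 4, align 1) → ends 32
  size at 32 (size 4, align 1) → ends 36
  total 36 bytes, alignment 1
40 − 36 = 4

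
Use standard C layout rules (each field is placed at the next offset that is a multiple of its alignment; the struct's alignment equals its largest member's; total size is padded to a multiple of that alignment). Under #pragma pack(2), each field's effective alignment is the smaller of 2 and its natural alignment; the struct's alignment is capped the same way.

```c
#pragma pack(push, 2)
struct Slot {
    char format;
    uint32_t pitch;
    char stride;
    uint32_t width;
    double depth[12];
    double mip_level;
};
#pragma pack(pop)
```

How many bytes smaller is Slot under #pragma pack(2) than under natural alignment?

4

natural layout:
  @0: format [1B, align 1] → 1
  +3 pad (align 4)
  @4: pitch [4B, align 4] → 8
  @8: stride [1B, align 1] → 9
  +3 pad (align 4)
  @12: width [4B, align 4] → 16
  @16: depth [96B, align 8] → 112
  @112: mip_level [8B, align 8] → 120
  size 120, align 8
packed(2) layout:
  @0: format [1B, align 1] → 1
  +1 pad (align 2)
  @2: pitch [4B, align 2] → 6
  @6: stride [1B, align 1] → 7
  +1 pad (align 2)
  @8: width [4B, align 2] → 12
  @12: depth [96B, align 2] → 108
  @108: mip_level [8B, align 2] → 116
  size 116, align 2
120 − 116 = 4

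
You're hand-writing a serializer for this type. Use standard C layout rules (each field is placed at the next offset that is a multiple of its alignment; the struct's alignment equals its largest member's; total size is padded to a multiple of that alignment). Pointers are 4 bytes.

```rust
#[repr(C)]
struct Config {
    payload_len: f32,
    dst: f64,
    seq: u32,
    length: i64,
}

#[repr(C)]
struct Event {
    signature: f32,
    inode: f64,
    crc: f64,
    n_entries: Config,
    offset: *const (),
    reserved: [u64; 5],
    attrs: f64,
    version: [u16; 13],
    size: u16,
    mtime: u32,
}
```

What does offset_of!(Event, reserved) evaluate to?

Config: @0: payload_len [4B, align 4] → 4; +4 pad (align 8); @8: dst [8B, align 8] → 16; @16: seq [4B, align 4] → 20; +4 pad (align 8); @24: length [8B, align 8] → 32; size 32, align 8
@0: signature [4B, align 4] → 4
+4 pad (align 8)
@8: inode [8B, align 8] → 16
@16: crc [8B, align 8] → 24
@24: n_entries [32B, align 8] → 56
@56: offset [4B, align 4] → 60
+4 pad (align 8)
@64: reserved [40B, align 8] → 104

64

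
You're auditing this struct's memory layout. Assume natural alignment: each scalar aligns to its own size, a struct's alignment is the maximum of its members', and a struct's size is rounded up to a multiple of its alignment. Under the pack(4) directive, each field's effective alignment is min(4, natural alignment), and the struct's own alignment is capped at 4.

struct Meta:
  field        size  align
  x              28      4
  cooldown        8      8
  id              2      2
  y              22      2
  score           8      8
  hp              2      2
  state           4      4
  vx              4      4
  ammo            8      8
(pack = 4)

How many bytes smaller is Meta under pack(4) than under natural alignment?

8

natural layout:
  x at 0 (size 28, align 4) → ends 28
  pad 4 to align 8 for cooldown
  cooldown at 32 (size 8, align 8) → ends 40
  id at 40 (size 2, align 2) → ends 42
  y at 42 (size 22, align 2) → ends 64
  score at 64 (size 8, align 8) → ends 72
  hp at 72 (size 2, align 2) → ends 74
  pad 2 to align 4 for state
  state at 76 (size 4, align 4) → ends 80
  vx at 80 (size 4, align 4) → ends 84
  pad 4 to align 8 for ammo
  ammo at 88 (size 8, align 8) → ends 96
  total 96 bytes, alignment 8
packed(4) layout:
  x at 0 (size 28, align 4) → ends 28
  cooldown at 28 (size 8, align 4) → ends 36
  id at 36 (size 2, align 2) → ends 38
  y at 38 (size 22, align 2) → ends 60
  score at 60 (size 8, align 4) → ends 68
  hp at 68 (size 2, align 2) → ends 70
  pad 2 to align 4 for state
  state at 72 (size 4, align 4) → ends 76
  vx at 76 (size 4, align 4) → ends 80
  ammo at 80 (size 8, align 4) → ends 88
  total 88 bytes, alignment 4
96 − 88 = 8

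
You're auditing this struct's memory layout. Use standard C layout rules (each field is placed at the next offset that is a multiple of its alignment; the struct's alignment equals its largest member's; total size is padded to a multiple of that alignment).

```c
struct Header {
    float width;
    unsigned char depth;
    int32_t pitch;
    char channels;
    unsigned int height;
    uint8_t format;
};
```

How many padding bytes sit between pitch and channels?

width at 0 (size 4, align 4) → ends 4
depth at 4 (size 1, align 1) → ends 5
pad 3 to align 4 for pitch
pitch at 8 (size 4, align 4) → ends 12
channels at 12 (size 1, align 1) → ends 13

0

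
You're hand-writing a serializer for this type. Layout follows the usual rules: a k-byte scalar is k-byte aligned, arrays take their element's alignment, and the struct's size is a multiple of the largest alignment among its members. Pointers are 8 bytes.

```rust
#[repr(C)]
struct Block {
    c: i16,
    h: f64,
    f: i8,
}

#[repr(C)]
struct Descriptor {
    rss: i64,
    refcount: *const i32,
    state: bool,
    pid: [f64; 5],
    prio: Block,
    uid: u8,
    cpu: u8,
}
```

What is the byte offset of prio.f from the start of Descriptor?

Block: @0: c [2B, align 2] → 2; +6 pad (align 8); @8: h [8B, align 8] → 16; @16: f [1B, align 1] → 17; +7 tail pad (align 8); size 24, align 8
@0: rss [8B, align 8] → 8
@8: refcount [8B, align 8] → 16
@16: state [1B, align 1] → 17
+7 pad (align 8)
@24: pid [40B, align 8] → 64
@64: prio [24B, align 8] → 88
within Block: f at 16
64 + 16 = 80

80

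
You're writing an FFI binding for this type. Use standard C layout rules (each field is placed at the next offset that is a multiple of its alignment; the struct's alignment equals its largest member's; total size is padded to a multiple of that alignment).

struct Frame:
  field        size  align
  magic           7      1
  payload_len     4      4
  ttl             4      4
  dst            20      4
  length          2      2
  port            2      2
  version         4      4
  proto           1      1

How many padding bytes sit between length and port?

0

@0: magic [7B, align 1] → 7
+1 pad (align 4)
@8: payload_len [4B, align 4] → 12
@12: ttl [4B, align 4] → 16
@16: dst [20B, align 4] → 36
@36: length [2B, align 2] → 38
@38: port [2B, align 2] → 40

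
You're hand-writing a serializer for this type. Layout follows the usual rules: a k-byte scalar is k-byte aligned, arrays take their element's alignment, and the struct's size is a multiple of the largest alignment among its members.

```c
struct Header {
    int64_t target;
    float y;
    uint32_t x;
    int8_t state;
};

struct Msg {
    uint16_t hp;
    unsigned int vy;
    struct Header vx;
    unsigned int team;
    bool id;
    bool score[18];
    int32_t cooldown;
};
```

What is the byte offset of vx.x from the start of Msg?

20

Header: @0: target [8B, align 8] → 8; @8: y [4B, align 4] → 12; @12: x [4B, align 4] → 16; @16: state [1B, align 1] → 17; +7 tail pad (align 8); size 24, align 8
@0: hp [2B, align 2] → 2
+2 pad (align 4)
@4: vy [4B, align 4] → 8
@8: vx [24B, align 8] → 32
within Header: x at 12
8 + 12 = 20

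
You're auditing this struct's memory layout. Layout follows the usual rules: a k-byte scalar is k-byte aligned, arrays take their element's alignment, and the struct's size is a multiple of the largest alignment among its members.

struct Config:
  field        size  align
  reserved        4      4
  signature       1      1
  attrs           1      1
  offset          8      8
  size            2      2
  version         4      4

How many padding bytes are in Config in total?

reserved at 0 (size 4, align 4) → ends 4
signature at 4 (size 1, align 1) → ends 5
attrs at 5 (size 1, align 1) → ends 6
pad 2 to align 8 for offset
offset at 8 (size 8, align 8) → ends 16
size at 16 (size 2, align 2) → ends 18
pad 2 to align 4 for version
version at 20 (size 4, align 4) → ends 24
total 24 bytes, alignment 8
data bytes 20, size 24 → padding 4

4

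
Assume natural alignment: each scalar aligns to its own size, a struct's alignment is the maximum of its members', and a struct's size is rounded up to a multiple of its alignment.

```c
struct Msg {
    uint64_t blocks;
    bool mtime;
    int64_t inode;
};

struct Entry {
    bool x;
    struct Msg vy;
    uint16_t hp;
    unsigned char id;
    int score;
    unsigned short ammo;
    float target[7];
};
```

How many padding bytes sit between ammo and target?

2

Msg: 0..8  blocks  (8B, 8-aligned); 8..9  mtime  (1B, 1-aligned); 9..16  -- padding (7B); 16..24  inode  (8B, 8-aligned); sizeof = 24, alignof = 8
0..1  x  (1B, 1-aligned)
1..8  -- padding (7B)
8..32  vy  (24B, 8-aligned)
32..34  hp  (2B, 2-aligned)
34..35  id  (1B, 1-aligned)
35..36  -- padding (1B)
36..40  score  (4B, 4-aligned)
40..42  ammo  (2B, 2-aligned)
42..44  -- padding (2B)
44..72  target  (28B, 4-aligned)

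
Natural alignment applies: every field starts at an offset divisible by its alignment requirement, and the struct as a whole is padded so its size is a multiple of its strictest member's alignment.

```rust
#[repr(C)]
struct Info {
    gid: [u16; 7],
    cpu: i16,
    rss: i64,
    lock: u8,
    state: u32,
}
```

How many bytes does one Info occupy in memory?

0..14  gid  (14B, 2-aligned)
14..16  cpu  (2B, 2-aligned)
16..24  rss  (8B, 8-aligned)
24..25  lock  (1B, 1-aligned)
25..28  -- padding (3B)
28..32  state  (4B, 4-aligned)
sizeof = 32, alignof = 8

32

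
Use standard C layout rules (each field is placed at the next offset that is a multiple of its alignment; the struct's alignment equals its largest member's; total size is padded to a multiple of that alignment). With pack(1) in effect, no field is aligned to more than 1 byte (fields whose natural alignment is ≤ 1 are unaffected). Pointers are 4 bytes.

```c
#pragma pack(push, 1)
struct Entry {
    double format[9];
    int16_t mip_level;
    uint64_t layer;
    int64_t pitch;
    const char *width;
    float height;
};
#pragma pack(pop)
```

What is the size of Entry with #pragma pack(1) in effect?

0..72  format  (72B, 1-aligned)
72..74  mip_level  (2B, 1-aligned)
74..82  layer  (8B, 1-aligned)
82..90  pitch  (8B, 1-aligned)
90..94  width  (4B, 1-aligned)
94..98  height  (4B, 1-aligned)
sizeof = 98, alignof = 1

98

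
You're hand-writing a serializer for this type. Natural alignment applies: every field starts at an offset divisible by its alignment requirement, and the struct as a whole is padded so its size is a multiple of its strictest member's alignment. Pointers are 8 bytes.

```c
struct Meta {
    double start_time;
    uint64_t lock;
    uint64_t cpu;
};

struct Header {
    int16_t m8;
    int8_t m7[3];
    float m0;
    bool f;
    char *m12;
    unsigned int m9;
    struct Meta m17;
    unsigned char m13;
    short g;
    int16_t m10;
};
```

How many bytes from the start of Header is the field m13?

Meta: start_time at 0 (size 8, align 8) → ends 8; lock at 8 (size 8, align 8) → ends 16; cpu at 16 (size 8, align 8) → ends 24; total 24 bytes, alignment 8
m8 at 0 (size 2, align 2) → ends 2
m7 at 2 (size 3, align 1) → ends 5
pad 3 to align 4 for m0
m0 at 8 (size 4, align 4) → ends 12
f at 12 (size 1, align 1) → ends 13
pad 3 to align 8 for m12
m12 at 16 (size 8, align 8) → ends 24
m9 at 24 (size 4, align 4) → ends 28
pad 4 to align 8 for m17
m17 at 32 (size 24, align 8) → ends 56
m13 at 56 (size 1, align 1) → ends 57

56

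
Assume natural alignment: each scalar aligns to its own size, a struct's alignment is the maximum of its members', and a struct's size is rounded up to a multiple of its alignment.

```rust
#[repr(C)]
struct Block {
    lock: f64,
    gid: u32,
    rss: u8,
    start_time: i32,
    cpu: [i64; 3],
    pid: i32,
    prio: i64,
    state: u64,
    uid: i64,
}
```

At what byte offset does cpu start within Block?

24

lock at 0 (size 8, align 8) → ends 8
gid at 8 (size 4, align 4) → ends 12
rss at 12 (size 1, align 1) → ends 13
pad 3 to align 4 for start_time
start_time at 16 (size 4, align 4) → ends 20
pad 4 to align 8 for cpu
cpu at 24 (size 24, align 8) → ends 48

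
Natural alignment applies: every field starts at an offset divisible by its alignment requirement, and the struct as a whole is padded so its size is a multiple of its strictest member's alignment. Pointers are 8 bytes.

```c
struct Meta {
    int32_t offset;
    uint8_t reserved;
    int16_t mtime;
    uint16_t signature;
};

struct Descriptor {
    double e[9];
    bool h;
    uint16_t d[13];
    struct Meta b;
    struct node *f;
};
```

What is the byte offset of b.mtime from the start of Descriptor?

106

Meta: @0: offset [4B, align 4] → 4; @4: reserved [1B, align 1] → 5; +1 pad (align 2); @6: mtime [2B, align 2] → 8; @8: signature [2B, align 2] → 10; +2 tail pad (align 4); size 12, align 4
@0: e [72B, align 8] → 72
@72: h [1B, align 1] → 73
+1 pad (align 2)
@74: d [26B, align 2] → 100
@100: b [12B, align 4] → 112
within Meta: mtime at 6
100 + 6 = 106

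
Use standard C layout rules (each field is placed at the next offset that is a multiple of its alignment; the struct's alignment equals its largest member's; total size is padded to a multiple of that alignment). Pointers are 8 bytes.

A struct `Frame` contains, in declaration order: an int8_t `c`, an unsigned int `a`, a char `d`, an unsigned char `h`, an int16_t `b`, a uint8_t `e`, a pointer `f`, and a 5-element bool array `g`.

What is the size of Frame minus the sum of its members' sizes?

9

@0: c [1B, align 1] → 1
+3 pad (align 4)
@4: a [4B, align 4] → 8
@8: d [1B, align 1] → 9
@9: h [1B, align 1] → 10
@10: b [2B, align 2] → 12
@12: e [1B, align 1] → 13
+3 pad (align 8)
@16: f [8B, align 8] → 24
@24: g [5B, align 1] → 29
+3 tail pad (align 8)
size 32, align 8
data bytes 23, size 32 → padding 9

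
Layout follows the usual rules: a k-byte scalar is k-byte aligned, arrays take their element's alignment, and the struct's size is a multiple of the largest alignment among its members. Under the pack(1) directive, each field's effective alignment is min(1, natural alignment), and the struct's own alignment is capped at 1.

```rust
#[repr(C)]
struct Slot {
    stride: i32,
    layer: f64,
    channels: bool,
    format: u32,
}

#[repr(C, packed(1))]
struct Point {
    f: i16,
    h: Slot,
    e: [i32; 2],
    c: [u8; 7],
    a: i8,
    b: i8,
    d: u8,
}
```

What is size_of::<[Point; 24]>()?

1056

Slot: 0..4  stride  (4B, 4-aligned); 4..8  -- padding (4B); 8..16  layer  (8B, 8-aligned); 16..17  channels  (1B, 1-aligned); 17..20  -- padding (3B); 20..24  format  (4B, 4-aligned); sizeof = 24, alignof = 8
0..2  f  (2B, 1-aligned)
2..26  h  (24B, 1-aligned)
26..34  e  (8B, 1-aligned)
34..41  c  (7B, 1-aligned)
41..42  a  (1B, 1-aligned)
42..43  b  (1B, 1-aligned)
43..44  d  (1B, 1-aligned)
sizeof = 44, alignof = 1
array of 24: 24 × 44 = 1056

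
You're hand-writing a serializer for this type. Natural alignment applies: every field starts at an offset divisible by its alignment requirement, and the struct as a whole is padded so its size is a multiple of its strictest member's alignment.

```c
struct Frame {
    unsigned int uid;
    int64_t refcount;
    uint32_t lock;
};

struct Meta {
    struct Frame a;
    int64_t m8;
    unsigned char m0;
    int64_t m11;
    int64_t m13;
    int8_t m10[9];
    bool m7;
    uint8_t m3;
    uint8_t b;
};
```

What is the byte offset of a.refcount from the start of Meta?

Frame: uid at 0 (size 4, align 4) → ends 4; pad 4 to align 8 for refcount; refcount at 8 (size 8, align 8) → ends 16; lock at 16 (size 4, align 4) → ends 20; tail pad 4 to reach multiple of 8; total 24 bytes, alignment 8
a at 0 (size 24, align 8) → ends 24
within Frame: refcount at 8
0 + 8 = 8

8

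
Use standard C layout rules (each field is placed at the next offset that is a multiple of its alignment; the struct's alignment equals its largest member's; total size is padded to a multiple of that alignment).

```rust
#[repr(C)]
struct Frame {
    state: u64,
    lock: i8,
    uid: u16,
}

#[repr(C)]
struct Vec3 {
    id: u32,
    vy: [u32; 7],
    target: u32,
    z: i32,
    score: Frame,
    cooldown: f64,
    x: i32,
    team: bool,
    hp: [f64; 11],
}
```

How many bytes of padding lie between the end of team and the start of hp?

Frame: @0: state [8B, align 8] → 8; @8: lock [1B, align 1] → 9; +1 pad (align 2); @10: uid [2B, align 2] → 12; +4 tail pad (align 8); size 16, align 8
@0: id [4B, align 4] → 4
@4: vy [28B, align 4] → 32
@32: target [4B, align 4] → 36
@36: z [4B, align 4] → 40
@40: score [16B, align 8] → 56
@56: cooldown [8B, align 8] → 64
@64: x [4B, align 4] → 68
@68: team [1B, align 1] → 69
+3 pad (align 8)
@72: hp [88B, align 8] → 160

3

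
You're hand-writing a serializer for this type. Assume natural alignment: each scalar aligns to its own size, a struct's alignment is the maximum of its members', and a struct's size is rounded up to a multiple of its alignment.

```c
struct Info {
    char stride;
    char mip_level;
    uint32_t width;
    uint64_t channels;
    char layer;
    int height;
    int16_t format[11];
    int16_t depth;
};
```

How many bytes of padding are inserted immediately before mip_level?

0

0..1  stride  (1B, 1-aligned)
1..2  mip_level  (1B, 1-aligned)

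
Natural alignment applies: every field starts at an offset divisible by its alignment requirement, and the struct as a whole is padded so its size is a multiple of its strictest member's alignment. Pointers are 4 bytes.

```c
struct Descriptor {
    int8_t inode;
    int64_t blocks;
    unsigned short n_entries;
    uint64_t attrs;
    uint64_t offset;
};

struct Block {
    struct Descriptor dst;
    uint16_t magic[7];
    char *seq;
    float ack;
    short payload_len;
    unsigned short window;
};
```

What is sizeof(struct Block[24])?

1728

Descriptor: 0..1  inode  (1B, 1-aligned); 1..8  -- padding (7B); 8..16  blocks  (8B, 8-aligned); 16..18  n_entries  (2B, 2-aligned); 18..24  -- padding (6B); 24..32  attrs  (8B, 8-aligned); 32..40  offset  (8B, 8-aligned); sizeof = 40, alignof = 8
0..40  dst  (40B, 8-aligned)
40..54  magic  (14B, 2-aligned)
54..56  -- padding (2B)
56..60  seq  (4B, 4-aligned)
60..64  ack  (4B, 4-aligned)
64..66  payload_len  (2B, 2-aligned)
66..68  window  (2B, 2-aligned)
68..72  -- tail padding (4B)
sizeof = 72, alignof = 8
array of 24: 24 × 72 = 1728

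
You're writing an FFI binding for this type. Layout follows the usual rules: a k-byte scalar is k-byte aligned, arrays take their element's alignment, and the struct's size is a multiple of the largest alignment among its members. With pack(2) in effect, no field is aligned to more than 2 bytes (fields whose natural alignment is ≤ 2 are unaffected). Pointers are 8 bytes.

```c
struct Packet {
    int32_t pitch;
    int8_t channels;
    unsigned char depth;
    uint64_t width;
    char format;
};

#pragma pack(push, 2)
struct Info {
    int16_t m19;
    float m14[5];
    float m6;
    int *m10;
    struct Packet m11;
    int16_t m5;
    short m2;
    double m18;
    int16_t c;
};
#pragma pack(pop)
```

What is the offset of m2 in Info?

60

Packet: 0..4  pitch  (4B, 4-aligned); 4..5  channels  (1B, 1-aligned); 5..6  depth  (1B, 1-aligned); 6..8  -- padding (2B); 8..16  width  (8B, 8-aligned); 16..17  format  (1B, 1-aligned); 17..24  -- tail padding (7B); sizeof = 24, alignof = 8
0..2  m19  (2B, 2-aligned)
2..22  m14  (20B, 2-aligned)
22..26  m6  (4B, 2-aligned)
26..34  m10  (8B, 2-aligned)
34..58  m11  (24B, 2-aligned)
58..60  m5  (2B, 2-aligned)
60..62  m2  (2B, 2-aligned)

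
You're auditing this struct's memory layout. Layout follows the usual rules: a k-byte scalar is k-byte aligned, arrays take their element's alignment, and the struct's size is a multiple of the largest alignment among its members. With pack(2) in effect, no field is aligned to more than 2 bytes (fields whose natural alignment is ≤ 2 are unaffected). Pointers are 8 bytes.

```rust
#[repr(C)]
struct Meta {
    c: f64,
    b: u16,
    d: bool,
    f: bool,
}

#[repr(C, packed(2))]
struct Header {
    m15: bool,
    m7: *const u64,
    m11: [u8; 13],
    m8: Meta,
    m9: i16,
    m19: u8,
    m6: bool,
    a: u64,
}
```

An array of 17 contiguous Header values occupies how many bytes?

Meta: @0: c [8B, align 8] → 8; @8: b [2B, align 2] → 10; @10: d [1B, align 1] → 11; @11: f [1B, align 1] → 12; +4 tail pad (align 8); size 16, align 8
@0: m15 [1B, align 1] → 1
+1 pad (align 2)
@2: m7 [8B, align 2] → 10
@10: m11 [13B, align 1] → 23
+1 pad (align 2)
@24: m8 [16B, align 2] → 40
@40: m9 [2B, align 2] → 42
@42: m19 [1B, align 1] → 43
@43: m6 [1B, align 1] → 44
@44: a [8B, align 2] → 52
size 52, align 2
array of 17: 17 × 52 = 884

884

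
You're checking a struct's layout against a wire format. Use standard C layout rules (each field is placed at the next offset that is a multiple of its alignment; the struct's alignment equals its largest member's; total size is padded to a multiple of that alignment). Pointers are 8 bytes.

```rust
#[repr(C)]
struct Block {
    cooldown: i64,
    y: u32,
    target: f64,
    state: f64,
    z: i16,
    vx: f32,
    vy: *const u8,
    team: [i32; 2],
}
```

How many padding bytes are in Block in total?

6

@0: cooldown [8B, align 8] → 8
@8: y [4B, align 4] → 12
+4 pad (align 8)
@16: target [8B, align 8] → 24
@24: state [8B, align 8] → 32
@32: z [2B, align 2] → 34
+2 pad (align 4)
@36: vx [4B, align 4] → 40
@40: vy [8B, align 8] → 48
@48: team [8B, align 4] → 56
size 56, align 8
data bytes 50, size 56 → padding 6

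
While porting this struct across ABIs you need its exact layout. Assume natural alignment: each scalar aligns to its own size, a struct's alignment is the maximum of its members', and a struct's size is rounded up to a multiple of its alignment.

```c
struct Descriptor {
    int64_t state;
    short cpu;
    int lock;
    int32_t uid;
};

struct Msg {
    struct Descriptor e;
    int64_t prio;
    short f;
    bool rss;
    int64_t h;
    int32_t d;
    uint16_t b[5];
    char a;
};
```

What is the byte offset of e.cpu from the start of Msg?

8

Descriptor: state at 0 (size 8, align 8) → ends 8; cpu at 8 (size 2, align 2) → ends 10; pad 2 to align 4 for lock; lock at 12 (size 4, align 4) → ends 16; uid at 16 (size 4, align 4) → ends 20; tail pad 4 to reach multiple of 8; total 24 bytes, alignment 8
e at 0 (size 24, align 8) → ends 24
within Descriptor: cpu at 8
0 + 8 = 8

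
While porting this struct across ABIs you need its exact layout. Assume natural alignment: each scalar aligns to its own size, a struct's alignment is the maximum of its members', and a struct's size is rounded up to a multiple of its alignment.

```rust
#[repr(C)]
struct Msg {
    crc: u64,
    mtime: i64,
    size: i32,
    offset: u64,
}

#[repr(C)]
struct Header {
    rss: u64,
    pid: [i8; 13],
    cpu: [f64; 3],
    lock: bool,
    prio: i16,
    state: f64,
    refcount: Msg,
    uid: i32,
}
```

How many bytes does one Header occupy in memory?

104

Msg: @0: crc [8B, align 8] → 8; @8: mtime [8B, align 8] → 16; @16: size [4B, align 4] → 20; +4 pad (align 8); @24: offset [8B, align 8] → 32; size 32, align 8
@0: rss [8B, align 8] → 8
@8: pid [13B, align 1] → 21
+3 pad (align 8)
@24: cpu [24B, align 8] → 48
@48: lock [1B, align 1] → 49
+1 pad (align 2)
@50: prio [2B, align 2] → 52
+4 pad (align 8)
@56: state [8B, align 8] → 64
@64: refcount [32B, align 8] → 96
@96: uid [4B, align 4] → 100
+4 tail pad (align 8)
size 104, align 8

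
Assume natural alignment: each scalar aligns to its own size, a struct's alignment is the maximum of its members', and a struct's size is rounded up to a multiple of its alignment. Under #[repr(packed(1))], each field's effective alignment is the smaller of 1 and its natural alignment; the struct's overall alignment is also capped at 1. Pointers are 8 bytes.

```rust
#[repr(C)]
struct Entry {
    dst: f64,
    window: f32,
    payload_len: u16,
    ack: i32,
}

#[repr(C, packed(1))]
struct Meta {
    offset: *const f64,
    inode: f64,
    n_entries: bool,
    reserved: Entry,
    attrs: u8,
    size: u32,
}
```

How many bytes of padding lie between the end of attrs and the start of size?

0

Entry: 0..8  dst  (8B, 8-aligned); 8..12  window  (4B, 4-aligned); 12..14  payload_len  (2B, 2-aligned); 14..16  -- padding (2B); 16..20  ack  (4B, 4-aligned); 20..24  -- tail padding (4B); sizeof = 24, alignof = 8
0..8  offset  (8B, 1-aligned)
8..16  inode  (8B, 1-aligned)
16..17  n_entries  (1B, 1-aligned)
17..41  reserved  (24B, 1-aligned)
41..42  attrs  (1B, 1-aligned)
42..46  size  (4B, 1-aligned)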